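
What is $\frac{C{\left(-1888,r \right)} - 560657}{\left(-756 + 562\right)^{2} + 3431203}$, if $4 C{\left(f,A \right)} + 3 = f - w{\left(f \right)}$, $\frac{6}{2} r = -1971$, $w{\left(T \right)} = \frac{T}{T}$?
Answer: $- \frac{561130}{3468839} \approx -0.16176$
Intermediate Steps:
$w{\left(T \right)} = 1$
$r = -657$ ($r = \frac{1}{3} \left(-1971\right) = -657$)
$C{\left(f,A \right)} = -1 + \frac{f}{4}$ ($C{\left(f,A \right)} = - \frac{3}{4} + \frac{f - 1}{4} = - \frac{3}{4} + \frac{-1 + f}{4} = - \frac{3}{4} + \left(- \frac{1}{4} + \frac{f}{4}\right) = -1 + \frac{f}{4}$)
$\frac{C{\left(-1888,r \right)} - 560657}{\left(-756 + 562\right)^{2} + 3431203} = \frac{\left(-1 + \frac{1}{4} \left(-1888\right)\right) - 560657}{\left(-756 + 562\right)^{2} + 3431203} = \frac{\left(-1 - 472\right) - 560657}{\left(-194\right)^{2} + 3431203} = \frac{-473 - 560657}{37636 + 3431203} = - \frac{561130}{3468839}$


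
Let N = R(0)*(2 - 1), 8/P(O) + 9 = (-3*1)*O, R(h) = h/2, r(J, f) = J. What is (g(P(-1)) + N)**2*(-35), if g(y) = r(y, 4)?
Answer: -560/9 ≈ -62.222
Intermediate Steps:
R(h) = h/2 (R(h) = h*(1/2) = h/2)
P(O) = 8/(-9 - 3*O) (P(O) = 8/(-9 + (-3*1)*O) = 8/(-9 - 3*O))
g(y) = y
N = 0 (N = ((1/2)*0)*(2 - 1) = 0*1 = 0)
(g(P(-1)) + N)**2*(-35) = (-8/(9 + 3*(-1)) + 0)**2*(-35) = (-8/(9 - 3) + 0)**2*(-35) = (-8/6 + 0)**2*(-35) = (-8*1/6 + 0)**2*(-35) = (-4/3 + 0)**2*(-35) = (-4/3)**2*(-35) = (16/9)*(-35) = -560/9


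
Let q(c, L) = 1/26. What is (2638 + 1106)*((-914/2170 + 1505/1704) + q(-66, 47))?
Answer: 144347772/77035 ≈ 1873.8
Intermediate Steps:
q(c, L) = 1/26
(2638 + 1106)*((-914/2170 + 1505/1704) + q(-66, 47)) = (2638 + 1106)*((-914/2170 + 1505/1704) + 1/26) = 3744*((-914*1/2170 + 1505*(1/1704)) + 1/26) = 3744*((-457/1085 + 1505/1704) + 1/26) = 3744*(854197/1848840 + 1/26) = 3744*(12028981/24034920) = 144347772/77035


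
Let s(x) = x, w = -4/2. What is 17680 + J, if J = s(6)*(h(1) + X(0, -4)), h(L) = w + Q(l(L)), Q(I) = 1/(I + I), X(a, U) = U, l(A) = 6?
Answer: 35289/2 ≈ 17645.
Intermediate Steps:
w = -2 (w = -4*½ = -2)
Q(I) = 1/(2*I)
h(L) = -23/12 (h(L) = -2 + (½)/6 = -2 + (½)*(⅙) = -2 + 1/12 = -23/12)
J = -71/2 (J = 6*(-23/12 - 4) = 6*(-71/12) = -71/2 ≈ -35.500)
17680 + J = 17680 - 71/2 = 35289/2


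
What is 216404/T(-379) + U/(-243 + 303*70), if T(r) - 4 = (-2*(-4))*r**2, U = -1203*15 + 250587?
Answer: 22646566351/2007820887 ≈ 11.279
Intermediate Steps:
U = 232542 (U = -18045 + 250587 = 232542)
T(r) = 4 + 8*r**2 (T(r) = 4 + (-2*(-4))*r**2 = 4 + 8*r**2)
216404/T(-379) + U/(-243 + 303*70) = 216404/(4 + 8*(-379)**2) + 232542/(-243 + 303*70) = 216404/(4 + 8*143641) + 232542/(-243 + 21210) = 216404/(4 + 1149128) + 232542/20967 = 216404/1149132 + 232542*(1/20967) = 216404*(1/1149132) + 77514/6989 = 54101/287283 + 77514/6989 = 22646566351/2007820887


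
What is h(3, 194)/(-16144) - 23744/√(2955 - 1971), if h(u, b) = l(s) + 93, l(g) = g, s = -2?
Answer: -91/16144 - 5936*√246/123 ≈ -756.94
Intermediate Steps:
h(u, b) = 91 (h(u, b) = -2 + 93 = 91)
h(3, 194)/(-16144) - 23744/√(2955 - 1971) = 91/(-16144) - 23744/√(2955 - 1971) = 91*(-1/16144) - 23744*√246/492 = -91/16144 - 23744*√246/492 = -91/16144 - 5936*√246/123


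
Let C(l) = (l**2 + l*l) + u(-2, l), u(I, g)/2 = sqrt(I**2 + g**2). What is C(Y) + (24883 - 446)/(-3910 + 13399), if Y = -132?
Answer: 330697109/9489 + 4*sqrt(4357) ≈ 35115.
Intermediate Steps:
u(I, g) = 2*sqrt(I**2 + g**2)
C(l) = 2*l**2 + 2*sqrt(4 + l**2) (C(l) = (l**2 + l*l) + 2*sqrt((-2)**2 + l**2) = (l**2 + l**2) + 2*sqrt(4 + l**2) = 2*l**2 + 2*sqrt(4 + l**2))
C(Y) + (24883 - 446)/(-3910 + 13399) = (2*(-132)**2 + 2*sqrt(4 + (-132)**2)) + (24883 - 446)/(-3910 + 13399) = (2*17424 + 2*sqrt(4 + 17424)) + 24437/9489 = (34848 + 2*sqrt(17428)) + 24437*(1/9489) = (34848 + 2*(2*sqrt(4357))) + 24437/9489 = (34848 + 4*sqrt(4357)) + 24437/9489 = 330697109/9489 + 4*sqrt(4357)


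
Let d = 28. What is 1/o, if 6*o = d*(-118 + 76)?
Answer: -1/196 ≈ -0.0051020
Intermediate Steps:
o = -196 (o = (28*(-118 + 76))/6 = (28*(-42))/6 = (⅙)*(-1176) = -196)
1/o = 1/(-196) = -1/196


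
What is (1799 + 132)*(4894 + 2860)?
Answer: 14972974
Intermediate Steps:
(1799 + 132)*(4894 + 2860) = 1931*7754 = 14972974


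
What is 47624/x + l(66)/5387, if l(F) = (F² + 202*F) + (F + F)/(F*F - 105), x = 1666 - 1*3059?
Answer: -328617973076/10633296947 ≈ -30.905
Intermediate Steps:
x = -1393 (x = 1666 - 3059 = -1393)
l(F) = F² + 202*F + 2*F/(-105 + F²) (l(F) = (F² + 202*F) + (2*F)/(F² - 105) = (F² + 202*F) + (2*F)/(-105 + F²) = (F² + 202*F) + 2*F/(-105 + F²) = F² + 202*F + 2*F/(-105 + F²))
47624/x + l(66)/5387 = 47624/(-1393) + (66*(-21208 + 66³ - 105*66 + 202*66²)/(-105 + 66²))/5387 = 47624*(-1/1393) + (66*(-21208 + 287496 - 6930 + 202*4356)/(-105 + 4356))*(1/5387) = -47624/1393 + (66*(-21208 + 287496 - 6930 + 879912)/4251)*(1/5387) = -47624/1393 + (66*(1/4251)*1139270)*(1/5387) = -47624/1393 + (25063940/1417)*(1/5387) = -47624/1393 + 25063940/7633379 = -328617973076/10633296947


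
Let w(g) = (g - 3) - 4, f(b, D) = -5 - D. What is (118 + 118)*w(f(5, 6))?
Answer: -4248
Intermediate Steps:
w(g) = -7 + g (w(g) = (-3 + g) - 4 = -7 + g)
(118 + 118)*w(f(5, 6)) = (118 + 118)*(-7 + (-5 - 1*6)) = 236*(-7 + (-5 - 6)) = 236*(-7 - 11) = 236*(-18) = -4248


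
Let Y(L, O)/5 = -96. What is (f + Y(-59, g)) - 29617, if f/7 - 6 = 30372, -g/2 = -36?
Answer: 182549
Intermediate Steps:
g = 72 (g = -2*(-36) = 72)
f = 212646 (f = 42 + 7*30372 = 42 + 212604 = 212646)
Y(L, O) = -480 (Y(L, O) = 5*(-96) = -480)
(f + Y(-59, g)) - 29617 = (212646 - 480) - 29617 = 212166 - 29617 = 182549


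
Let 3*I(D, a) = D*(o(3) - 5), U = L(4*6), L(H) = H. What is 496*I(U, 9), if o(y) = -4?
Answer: -35712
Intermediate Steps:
U = 24 (U = 4*6 = 24)
I(D, a) = -3*D (I(D, a) = (D*(-4 - 5))/3 = (D*(-9))/3 = (-9*D)/3 = -3*D)
496*I(U, 9) = 496*(-3*24) = 496*(-72) = -35712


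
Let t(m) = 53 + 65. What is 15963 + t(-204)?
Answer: 16081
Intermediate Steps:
t(m) = 118
15963 + t(-204) = 15963 + 118 = 16081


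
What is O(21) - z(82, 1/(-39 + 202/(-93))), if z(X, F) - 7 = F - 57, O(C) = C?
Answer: 271952/3829 ≈ 71.024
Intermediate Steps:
z(X, F) = -50 + F (z(X, F) = 7 + (F - 57) = 7 + (-57 + F) = -50 + F)
O(21) - z(82, 1/(-39 + 202/(-93))) = 21 - (-50 + 1/(-39 + 202/(-93))) = 21 - (-50 + 1/(-39 + 202*(-1/93))) = 21 - (-50 + 1/(-39 - 202/93)) = 21 - (-50 + 1/(-3829/93)) = 21 - (-50 - 93/3829) = 21 - 1*(-191543/3829) = 21 + 191543/3829 = 271952/3829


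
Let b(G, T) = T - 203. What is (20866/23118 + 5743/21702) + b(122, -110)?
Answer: -8691591059/27872602 ≈ -311.83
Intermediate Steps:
b(G, T) = -203 + T
(20866/23118 + 5743/21702) + b(122, -110) = (20866/23118 + 5743/21702) + (-203 - 110) = (20866*(1/23118) + 5743*(1/21702)) - 313 = (10433/11559 + 5743/21702) - 313 = 32533367/27872602 - 313 = -8691591059/27872602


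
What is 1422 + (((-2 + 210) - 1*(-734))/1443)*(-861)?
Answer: 413628/481 ≈ 859.93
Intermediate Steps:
1422 + (((-2 + 210) - 1*(-734))/1443)*(-861) = 1422 + ((208 + 734)*(1/1443))*(-861) = 1422 + (942*(1/1443))*(-861) = 1422 + (314/481)*(-861) = 1422 - 270354/481 = 413628/481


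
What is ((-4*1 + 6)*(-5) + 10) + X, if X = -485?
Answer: -485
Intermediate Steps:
((-4*1 + 6)*(-5) + 10) + X = ((-4*1 + 6)*(-5) + 10) - 485 = ((-4 + 6)*(-5) + 10) - 485 = (2*(-5) + 10) - 485 = (-10 + 10) - 485 = 0 - 485 = -485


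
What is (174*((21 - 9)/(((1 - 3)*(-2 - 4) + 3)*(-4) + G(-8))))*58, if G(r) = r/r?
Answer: -121104/59 ≈ -2052.6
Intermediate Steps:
G(r) = 1
(174*((21 - 9)/(((1 - 3)*(-2 - 4) + 3)*(-4) + G(-8))))*58 = (174*((21 - 9)/(((1 - 3)*(-2 - 4) + 3)*(-4) + 1)))*58 = (174*(12/((-2*(-6) + 3)*(-4) + 1)))*58 = (174*(12/((12 + 3)*(-4) + 1)))*58 = (174*(12/(15*(-4) + 1)))*58 = (174*(12/(-60 + 1)))*58 = (174*(12/(-59)))*58 = (174*(12*(-1/59)))*58 = (174*(-12/59))*58 = -2088/59*58 = -121104/59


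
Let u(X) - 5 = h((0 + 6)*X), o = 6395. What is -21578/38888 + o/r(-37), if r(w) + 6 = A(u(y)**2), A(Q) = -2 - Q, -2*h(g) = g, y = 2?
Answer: -124441481/174996 ≈ -711.11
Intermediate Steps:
h(g) = -g/2
u(X) = 5 - 3*X (u(X) = 5 - (0 + 6)*X/2 = 5 - 3*X)
r(w) = -9 (r(w) = -6 + (-2 - (5 - 3*2)**2) = -6 + (-2 - (5 - 6)**2) = -6 + (-2 - 1*(-1)**2) = -6 + (-2 - 1*1) = -6 + (-2 - 1) = -6 - 3 = -9)
-21578/38888 + o/r(-37) = -21578/38888 + 6395/(-9) = -21578*1/38888 + 6395*(-1/9) = -10789/19444 - 6395/9 = -124441481/174996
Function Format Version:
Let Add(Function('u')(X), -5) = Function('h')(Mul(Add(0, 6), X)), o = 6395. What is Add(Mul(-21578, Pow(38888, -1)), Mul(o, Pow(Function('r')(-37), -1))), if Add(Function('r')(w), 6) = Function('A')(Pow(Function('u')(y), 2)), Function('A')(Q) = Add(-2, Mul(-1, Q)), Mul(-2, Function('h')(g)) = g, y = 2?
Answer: Rational(-124441481, 174996) ≈ -711.11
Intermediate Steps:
Function('h')(g) = Mul(Rational(-1, 2), g)
Function('u')(X) = Add(5, Mul(-3, X)) (Function('u')(X) = Add(5, Mul(Rational(-1, 2), Mul(Add(0, 6), X))) = Add(5, Mul(Rational(-1, 2), Mul(6, X))) = Add(5, Mul(-3, X)))
Function('r')(w) = -9 (Function('r')(w) = Add(-6, Add(-2, Mul(-1, Pow(Add(5, Mul(-3, 2)), 2)))) = Add(-6, Add(-2, Mul(-1, Pow(Add(5, -6), 2)))) = Add(-6, Add(-2, Mul(-1, Pow(-1, 2)))) = Add(-6, Add(-2, Mul(-1, 1))) = Add(-6, Add(-2, -1)) = Add(-6, -3) = -9)
Add(Mul(-21578, Pow(38888, -1)), Mul(o, Pow(Function('r')(-37), -1))) = Add(Mul(-21578, Pow(38888, -1)), Mul(6395, Pow(-9, -1))) = Add(Mul(-21578, Rational(1, 38888)), Mul(6395, Rational(-1, 9))) = Add(Rational(-10789, 19444), Rational(-6395, 9)) = Rational(-124441481, 174996)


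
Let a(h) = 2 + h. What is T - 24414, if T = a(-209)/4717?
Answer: -115161045/4717 ≈ -24414.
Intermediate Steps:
T = -207/4717 (T = (2 - 209)/4717 = -207*1/4717 = -207/4717 ≈ -0.043884)
T - 24414 = -207/4717 - 24414 = -115161045/4717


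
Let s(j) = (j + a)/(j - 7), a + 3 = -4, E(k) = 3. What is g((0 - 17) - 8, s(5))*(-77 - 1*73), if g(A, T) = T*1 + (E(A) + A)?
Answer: 3150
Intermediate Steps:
a = -7 (a = -3 - 4 = -7)
s(j) = 1 (s(j) = (j - 7)/(j - 7) = (-7 + j)/(-7 + j) = 1)
g(A, T) = 3 + A + T (g(A, T) = T*1 + (3 + A) = T + (3 + A) = 3 + A + T)
g((0 - 17) - 8, s(5))*(-77 - 1*73) = (3 + ((0 - 17) - 8) + 1)*(-77 - 1*73) = (3 + (-17 - 8) + 1)*(-77 - 73) = (3 - 25 + 1)*(-150) = -21*(-150) = 3150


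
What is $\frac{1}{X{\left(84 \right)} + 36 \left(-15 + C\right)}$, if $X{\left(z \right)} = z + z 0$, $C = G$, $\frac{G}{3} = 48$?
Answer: $\frac{1}{4728} \approx 0.00021151$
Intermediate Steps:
$G = 144$ ($G = 3 \cdot 48 = 144$)
$C = 144$
$X{\left(z \right)} = z$ ($X{\left(z \right)} = z + 0 = z$)
$\frac{1}{X{\left(84 \right)} + 36 \left(-15 + C\right)} = \frac{1}{84 + 36 \left(-15 + 144\right)} = \frac{1}{84 + 36 \cdot 129} = \frac{1}{84 + 4644} = \frac{1}{4728}$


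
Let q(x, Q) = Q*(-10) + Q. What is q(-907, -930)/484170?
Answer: 279/16139 ≈ 0.017287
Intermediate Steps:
q(x, Q) = -9*Q (q(x, Q) = -10*Q + Q = -9*Q)
q(-907, -930)/484170 = -9*(-930)/484170 = 8370*(1/484170) = 279/16139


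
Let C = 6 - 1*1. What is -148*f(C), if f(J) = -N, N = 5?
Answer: 740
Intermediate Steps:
C = 5 (C = 6 - 1 = 5)
f(J) = -5 (f(J) = -1*5 = -5)
-148*f(C) = -148*(-5) = 740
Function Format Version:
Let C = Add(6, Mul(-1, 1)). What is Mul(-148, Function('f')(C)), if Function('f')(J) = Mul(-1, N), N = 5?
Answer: 740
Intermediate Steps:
C = 5 (C = Add(6, -1) = 5)
Function('f')(J) = -5 (Function('f')(J) = Mul(-1, 5) = -5)
Mul(-148, Function('f')(C)) = Mul(-148, -5) = 740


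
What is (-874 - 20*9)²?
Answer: 1110916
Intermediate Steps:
(-874 - 20*9)² = (-874 - 180)² = (-1054)² = 1110916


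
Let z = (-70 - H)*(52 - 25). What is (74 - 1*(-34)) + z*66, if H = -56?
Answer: -24840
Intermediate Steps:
z = -378 (z = (-70 - 1*(-56))*(52 - 25) = (-70 + 56)*27 = -14*27 = -378)
(74 - 1*(-34)) + z*66 = (74 - 1*(-34)) - 378*66 = (74 + 34) - 24948 = 108 - 24948 = -24840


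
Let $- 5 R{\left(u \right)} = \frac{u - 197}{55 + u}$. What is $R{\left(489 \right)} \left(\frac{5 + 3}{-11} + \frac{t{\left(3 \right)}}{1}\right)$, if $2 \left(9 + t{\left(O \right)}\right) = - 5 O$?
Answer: $\frac{27667}{14960} \approx 1.8494$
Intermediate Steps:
$t{\left(O \right)} = -9 - \frac{5 O}{2}$ ($t{\left(O \right)} = -9 + \frac{\left(-5\right) O}{2} = -9 - \frac{5 O}{2}$)
$R{\left(u \right)} = - \frac{-197 + u}{5 \left(55 + u\right)}$ ($R{\left(u \right)} = - \frac{\left(u - 197\right) \frac{1}{55 + u}}{5} = - \frac{\left(-197 + u\right) \frac{1}{55 + u}}{5} = - \frac{\frac{1}{55 + u} \left(-197 + u\right)}{5} = - \frac{-197 + u}{5 \left(55 + u\right)}$)
$R{\left(489 \right)} \left(\frac{5 + 3}{-11} + \frac{t{\left(3 \right)}}{1}\right) = \frac{197 - 489}{5 \left(55 + 489\right)} \left(\frac{5 + 3}{-11} + \frac{-9 - \frac{15}{2}}{1}\right) = \frac{197 - 489}{5 \cdot 544} \left(8 \left(- \frac{1}{11}\right) + \left(-9 - \frac{15}{2}\right) 1\right) = \frac{1}{5} \cdot \frac{1}{544} \left(-292\right) \left(- \frac{8}{11} - \frac{33}{2}\right) = - \frac{73 \left(- \frac{8}{11} - \frac{33}{2}\right)}{680} = \left(- \frac{73}{680}\right) \left(- \frac{379}{22}\right) = \frac{27667}{14960}$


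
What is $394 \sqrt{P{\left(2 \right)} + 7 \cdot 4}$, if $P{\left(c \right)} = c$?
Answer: $394 \sqrt{30} \approx 2158.0$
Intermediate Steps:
$394 \sqrt{P{\left(2 \right)} + 7 \cdot 4} = 394 \sqrt{2 + 7 \cdot 4} = 394 \sqrt{2 + 28} = 394 \sqrt{30}$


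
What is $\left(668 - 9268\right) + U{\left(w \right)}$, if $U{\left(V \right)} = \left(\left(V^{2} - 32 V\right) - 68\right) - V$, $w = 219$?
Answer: $32066$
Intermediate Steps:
$U{\left(V \right)} = -68 + V^{2} - 33 V$ ($U{\left(V \right)} = \left(-68 + V^{2} - 32 V\right) - V = -68 + V^{2} - 33 V$)
$\left(668 - 9268\right) + U{\left(w \right)} = \left(668 - 9268\right) - \left(7295 - 47961\right) = -8600 - -40666 = -8600 + 40666 = 32066$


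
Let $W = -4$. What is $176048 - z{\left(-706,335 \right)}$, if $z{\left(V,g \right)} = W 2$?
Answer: $176056$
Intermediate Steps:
$z{\left(V,g \right)} = -8$ ($z{\left(V,g \right)} = \left(-4\right) 2 = -8$)
$176048 - z{\left(-706,335 \right)} = 176048 - -8 = 176048 + 8 = 176056$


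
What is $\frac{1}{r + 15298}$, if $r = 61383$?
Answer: $\frac{1}{76681} \approx 1.3041 \cdot 10^{-5}$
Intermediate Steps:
$\frac{1}{r + 15298} = \frac{1}{61383 + 15298} = \frac{1}{76681}$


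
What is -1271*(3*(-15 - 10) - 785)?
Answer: 1093060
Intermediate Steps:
-1271*(3*(-15 - 10) - 785) = -1271*(3*(-25) - 785) = -1271*(-75 - 785) = -1271*(-860) = 1093060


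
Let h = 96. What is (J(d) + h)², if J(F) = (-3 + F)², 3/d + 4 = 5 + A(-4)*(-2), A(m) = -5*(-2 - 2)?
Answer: 317694976/28561 ≈ 11123.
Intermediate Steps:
A(m) = 20 (A(m) = -5*(-4) = 20)
d = -1/13 (d = 3/(-4 + (5 + 20*(-2))) = 3/(-4 + (5 - 40)) = 3/(-4 - 35) = 3/(-39) = 3*(-1/39) = -1/13 ≈ -0.076923)
(J(d) + h)² = ((-3 - 1/13)² + 96)² = ((-40/13)² + 96)² = (1600/169 + 96)² = (17824/169)² = 317694976/28561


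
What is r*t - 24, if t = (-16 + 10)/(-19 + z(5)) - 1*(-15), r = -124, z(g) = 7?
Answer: -1946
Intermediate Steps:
t = 31/2 (t = (-16 + 10)/(-19 + 7) - 1*(-15) = -6/(-12) + 15 = -6*(-1/12) + 15 = ½ + 15 = 31/2 ≈ 15.500)
r*t - 24 = -124*31/2 - 24 = -1922 - 24 = -1946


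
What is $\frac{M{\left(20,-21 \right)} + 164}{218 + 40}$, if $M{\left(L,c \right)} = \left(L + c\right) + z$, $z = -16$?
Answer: $\frac{49}{86} \approx 0.56977$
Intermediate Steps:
$M{\left(L,c \right)} = -16 + L + c$ ($M{\left(L,c \right)} = \left(L + c\right) - 16 = -16 + L + c$)
$\frac{M{\left(20,-21 \right)} + 164}{218 + 40} = \frac{\left(-16 + 20 - 21\right) + 164}{218 + 40} = \frac{-17 + 164}{258} = 147 \cdot \frac{1}{258} = \frac{49}{86}$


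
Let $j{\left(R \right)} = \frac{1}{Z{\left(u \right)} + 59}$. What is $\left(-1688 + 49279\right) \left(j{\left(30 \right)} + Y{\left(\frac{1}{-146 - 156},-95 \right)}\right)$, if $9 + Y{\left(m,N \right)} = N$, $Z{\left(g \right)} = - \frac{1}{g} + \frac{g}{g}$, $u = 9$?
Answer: $- \frac{2667332777}{539} \approx -4.9487 \cdot 10^{6}$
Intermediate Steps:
$Z{\left(g \right)} = 1 - \frac{1}{g}$ ($Z{\left(g \right)} = - \frac{1}{g} + 1 = 1 - \frac{1}{g}$)
$j{\left(R \right)} = \frac{9}{539}$ ($j{\left(R \right)} = \frac{1}{\frac{-1 + 9}{9} + 59} = \frac{1}{\frac{1}{9} \cdot 8 + 59} = \frac{1}{\frac{8}{9} + 59} = \frac{1}{\frac{539}{9}} = \frac{9}{539}$)
$Y{\left(m,N \right)} = -9 + N$
$\left(-1688 + 49279\right) \left(j{\left(30 \right)} + Y{\left(\frac{1}{-146 - 156},-95 \right)}\right) = \left(-1688 + 49279\right) \left(\frac{9}{539} - 104\right) = 47591 \left(\frac{9}{539} - 104\right) = 47591 \left(- \frac{56047}{539}\right) = - \frac{2667332777}{539}$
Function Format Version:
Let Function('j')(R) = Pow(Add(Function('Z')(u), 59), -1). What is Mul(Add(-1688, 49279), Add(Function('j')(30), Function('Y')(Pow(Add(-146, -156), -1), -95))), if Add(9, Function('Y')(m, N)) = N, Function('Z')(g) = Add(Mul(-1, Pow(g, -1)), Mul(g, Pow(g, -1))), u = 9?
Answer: Rational(-2667332777, 539) ≈ -4.9487e+6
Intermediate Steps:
Function('Z')(g) = Add(1, Mul(-1, Pow(g, -1))) (Function('Z')(g) = Add(Mul(-1, Pow(g, -1)), 1) = Add(1, Mul(-1, Pow(g, -1))))
Function('j')(R) = Rational(9, 539) (Function('j')(R) = Pow(Add(Mul(Pow(9, -1), Add(-1, 9)), 59), -1) = Pow(Add(Mul(Rational(1, 9), 8), 59), -1) = Pow(Add(Rational(8, 9), 59), -1) = Pow(Rational(539, 9), -1) = Rational(9, 539))
Function('Y')(m, N) = Add(-9, N)
Mul(Add(-1688, 49279), Add(Function('j')(30), Function('Y')(Pow(Add(-146, -156), -1), -95))) = Mul(Add(-1688, 49279), Add(Rational(9, 539), Add(-9, -95))) = Mul(47591, Add(Rational(9, 539), -104)) = Mul(47591, Rational(-56047, 539)) = Rational(-2667332777, 539)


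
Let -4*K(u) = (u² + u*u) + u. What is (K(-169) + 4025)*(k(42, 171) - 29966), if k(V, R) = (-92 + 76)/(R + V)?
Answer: 130377733111/426 ≈ 3.0605e+8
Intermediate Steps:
k(V, R) = -16/(R + V)
K(u) = -u²/2 - u/4 (K(u) = -((u² + u*u) + u)/4 = -((u² + u²) + u)/4 = -(2*u² + u)/4 = -(u + 2*u²)/4 = -u²/2 - u/4)
(K(-169) + 4025)*(k(42, 171) - 29966) = (-¼*(-169)*(1 + 2*(-169)) + 4025)*(-16/(171 + 42) - 29966) = (-¼*(-169)*(1 - 338) + 4025)*(-16/213 - 29966) = (-¼*(-169)*(-337) + 4025)*(-16*1/213 - 29966) = (-56953/4 + 4025)*(-16/213 - 29966) = -40853/4*(-6382774/213) = 130377733111/426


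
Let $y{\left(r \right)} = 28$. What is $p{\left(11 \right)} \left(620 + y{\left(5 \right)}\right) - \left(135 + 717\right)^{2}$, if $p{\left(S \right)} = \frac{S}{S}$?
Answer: $-725256$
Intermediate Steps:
$p{\left(S \right)} = 1$
$p{\left(11 \right)} \left(620 + y{\left(5 \right)}\right) - \left(135 + 717\right)^{2} = 1 \left(620 + 28\right) - \left(135 + 717\right)^{2} = 1 \cdot 648 - 852^{2} = 648 - 725904 = -725256$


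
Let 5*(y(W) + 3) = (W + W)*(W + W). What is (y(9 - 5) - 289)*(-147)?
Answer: 205212/5 ≈ 41042.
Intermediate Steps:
y(W) = -3 + 4*W**2/5 (y(W) = -3 + ((W + W)*(W + W))/5 = -3 + ((2*W)*(2*W))/5 = -3 + (4*W**2)/5 = -3 + 4*W**2/5)
(y(9 - 5) - 289)*(-147) = ((-3 + 4*(9 - 5)**2/5) - 289)*(-147) = ((-3 + (4/5)*4**2) - 289)*(-147) = ((-3 + (4/5)*16) - 289)*(-147) = ((-3 + 64/5) - 289)*(-147) = (49/5 - 289)*(-147) = -1396/5*(-147) = 205212/5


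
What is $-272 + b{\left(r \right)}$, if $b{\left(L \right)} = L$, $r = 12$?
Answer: $-260$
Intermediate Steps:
$-272 + b{\left(r \right)} = -272 + 12 = -260$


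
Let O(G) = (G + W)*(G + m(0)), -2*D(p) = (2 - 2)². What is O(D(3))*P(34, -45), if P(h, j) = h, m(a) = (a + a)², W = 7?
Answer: 0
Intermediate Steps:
m(a) = 4*a² (m(a) = (2*a)² = 4*a²)
D(p) = 0 (D(p) = -(2 - 2)²/2 = -½*0² = -½*0 = 0)
O(G) = G*(7 + G) (O(G) = (G + 7)*(G + 4*0²) = (7 + G)*(G + 4*0) = (7 + G)*(G + 0) = (7 + G)*G = G*(7 + G))
O(D(3))*P(34, -45) = (0*(7 + 0))*34 = (0*7)*34 = 0*34 = 0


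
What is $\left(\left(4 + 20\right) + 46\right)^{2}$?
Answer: $4900$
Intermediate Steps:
$\left(\left(4 + 20\right) + 46\right)^{2} = \left(24 + 46\right)^{2} = 70^{2} = 4900$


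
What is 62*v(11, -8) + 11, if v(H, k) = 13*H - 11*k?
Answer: 14333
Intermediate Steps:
v(H, k) = -11*k + 13*H
62*v(11, -8) + 11 = 62*(-11*(-8) + 13*11) + 11 = 62*(88 + 143) + 11 = 62*231 + 11 = 14322 + 11 = 14333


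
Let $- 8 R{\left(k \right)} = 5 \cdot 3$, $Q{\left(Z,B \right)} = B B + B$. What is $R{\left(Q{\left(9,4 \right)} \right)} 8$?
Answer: $-15$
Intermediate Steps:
$Q{\left(Z,B \right)} = B + B^{2}$ ($Q{\left(Z,B \right)} = B^{2} + B = B + B^{2}$)
$R{\left(k \right)} = - \frac{15}{8}$ ($R{\left(k \right)} = - \frac{5 \cdot 3}{8} = \left(- \frac{1}{8}\right) 15 = - \frac{15}{8}$)
$R{\left(Q{\left(9,4 \right)} \right)} 8 = \left(- \frac{15}{8}\right) 8 = -15$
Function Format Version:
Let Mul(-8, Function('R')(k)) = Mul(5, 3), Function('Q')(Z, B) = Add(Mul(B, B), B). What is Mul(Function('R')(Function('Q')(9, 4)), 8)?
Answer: -15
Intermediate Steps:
Function('Q')(Z, B) = Add(B, Pow(B, 2)) (Function('Q')(Z, B) = Add(Pow(B, 2), B) = Add(B, Pow(B, 2)))
Function('R')(k) = Rational(-15, 8) (Function('R')(k) = Mul(Rational(-1, 8), Mul(5, 3)) = Mul(Rational(-1, 8), 15) = Rational(-15, 8))
Mul(Function('R')(Function('Q')(9, 4)), 8) = Mul(Rational(-15, 8), 8) = -15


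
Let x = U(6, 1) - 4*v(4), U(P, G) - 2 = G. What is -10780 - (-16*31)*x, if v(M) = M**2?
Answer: -41036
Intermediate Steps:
U(P, G) = 2 + G
x = -61 (x = (2 + 1) - 4*4**2 = 3 - 4*16 = 3 - 64 = -61)
-10780 - (-16*31)*x = -10780 - (-16*31)*(-61) = -10780 - (-496)*(-61) = -10780 - 1*30256 = -10780 - 30256 = -41036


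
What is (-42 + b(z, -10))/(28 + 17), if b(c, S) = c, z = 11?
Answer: -31/45 ≈ -0.68889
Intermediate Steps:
(-42 + b(z, -10))/(28 + 17) = (-42 + 11)/(28 + 17) = -31/45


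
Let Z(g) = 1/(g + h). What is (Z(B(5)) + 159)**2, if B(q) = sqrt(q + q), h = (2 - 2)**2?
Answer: (1590 + sqrt(10))**2/100 ≈ 25382.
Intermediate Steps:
h = 0 (h = 0**2 = 0)
B(q) = sqrt(2)*sqrt(q) (B(q) = sqrt(2*q) = sqrt(2)*sqrt(q))
Z(g) = 1/g (Z(g) = 1/(g + 0) = 1/g)
(Z(B(5)) + 159)**2 = (1/(sqrt(2)*sqrt(5)) + 159)**2 = (1/(sqrt(10)) + 159)**2 = (sqrt(10)/10 + 159)**2 = (159 + sqrt(10)/10)**2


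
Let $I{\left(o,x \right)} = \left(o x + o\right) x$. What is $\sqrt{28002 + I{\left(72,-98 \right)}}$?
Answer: $\sqrt{712434} \approx 844.06$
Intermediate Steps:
$I{\left(o,x \right)} = x \left(o + o x\right)$ ($I{\left(o,x \right)} = \left(o + o x\right) x = x \left(o + o x\right)$)
$\sqrt{28002 + I{\left(72,-98 \right)}} = \sqrt{28002 + 72 \left(-98\right) \left(1 - 98\right)} = \sqrt{28002 + 72 \left(-98\right) \left(-97\right)} = \sqrt{28002 + 684432} = \sqrt{712434}$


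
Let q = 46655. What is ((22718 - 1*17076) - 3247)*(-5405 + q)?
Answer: 98793750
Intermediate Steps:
((22718 - 1*17076) - 3247)*(-5405 + q) = ((22718 - 1*17076) - 3247)*(-5405 + 46655) = ((22718 - 17076) - 3247)*41250 = (5642 - 3247)*41250 = 2395*41250 = 98793750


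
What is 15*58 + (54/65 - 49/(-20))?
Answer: 227053/260 ≈ 873.28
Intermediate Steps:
15*58 + (54/65 - 49/(-20)) = 870 + (54*(1/65) - 49*(-1/20)) = 870 + (54/65 + 49/20) = 870 + 853/260 = 227053/260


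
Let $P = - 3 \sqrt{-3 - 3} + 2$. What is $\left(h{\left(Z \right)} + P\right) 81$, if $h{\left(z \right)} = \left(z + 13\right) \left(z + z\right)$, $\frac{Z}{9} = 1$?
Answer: $32238 - 243 i \sqrt{6} \approx 32238.0 - 595.23 i$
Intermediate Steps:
$Z = 9$ ($Z = 9 \cdot 1 = 9$)
$h{\left(z \right)} = 2 z \left(13 + z\right)$ ($h{\left(z \right)} = \left(13 + z\right) 2 z = 2 z \left(13 + z\right)$)
$P = 2 - 3 i \sqrt{6}$ ($P = - 3 \sqrt{-6} + 2 = - 3 i \sqrt{6} + 2 = 2 - 3 i \sqrt{6} \approx 2.0 - 7.3485 i$)
$\left(h{\left(Z \right)} + P\right) 81 = \left(2 \cdot 9 \left(13 + 9\right) + \left(2 - 3 i \sqrt{6}\right)\right) 81 = \left(2 \cdot 9 \cdot 22 + \left(2 - 3 i \sqrt{6}\right)\right) 81 = \left(396 + \left(2 - 3 i \sqrt{6}\right)\right) 81 = \left(398 - 3 i \sqrt{6}\right) 81 = 32238 - 243 i \sqrt{6}$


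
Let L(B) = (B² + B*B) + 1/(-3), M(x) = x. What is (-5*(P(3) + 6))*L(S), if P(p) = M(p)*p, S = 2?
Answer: -575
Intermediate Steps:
P(p) = p² (P(p) = p*p = p²)
L(B) = -⅓ + 2*B² (L(B) = (B² + B²) - ⅓ = 2*B² - ⅓ = -⅓ + 2*B²)
(-5*(P(3) + 6))*L(S) = (-5*(3² + 6))*(-⅓ + 2*2²) = (-5*(9 + 6))*(-⅓ + 2*4) = (-5*15)*(-⅓ + 8) = -75*23/3 = -575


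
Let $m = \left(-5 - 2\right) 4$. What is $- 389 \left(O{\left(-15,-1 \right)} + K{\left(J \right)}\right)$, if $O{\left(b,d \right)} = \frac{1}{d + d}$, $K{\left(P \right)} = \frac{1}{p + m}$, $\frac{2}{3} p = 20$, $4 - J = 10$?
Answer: $0$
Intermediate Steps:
$J = -6$ ($J = 4 - 10 = -6$)
$p = 30$ ($p = \frac{3}{2} \cdot 20 = 30$)
$m = -28$ ($m = \left(-7\right) 4 = -28$)
$K{\left(P \right)} = \frac{1}{2}$ ($K{\left(P \right)} = \frac{1}{30 - 28} = \frac{1}{2}$)
$O{\left(b,d \right)} = \frac{1}{2 d}$
$- 389 \left(O{\left(-15,-1 \right)} + K{\left(J \right)}\right) = - 389 \left(\frac{1}{2 \left(-1\right)} + \frac{1}{2}\right) = - 389 \left(\frac{1}{2} \left(-1\right) + \frac{1}{2}\right) = - 389 \left(- \frac{1}{2} + \frac{1}{2}\right) = \left(-389\right) 0 = 0$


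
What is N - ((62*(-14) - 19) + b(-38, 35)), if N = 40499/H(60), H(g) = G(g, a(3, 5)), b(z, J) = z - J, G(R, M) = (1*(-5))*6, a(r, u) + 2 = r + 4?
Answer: -11699/30 ≈ -389.97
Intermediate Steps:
a(r, u) = 2 + r (a(r, u) = -2 + (r + 4) = -2 + (4 + r) = 2 + r)
G(R, M) = -30 (G(R, M) = -5*6 = -30)
H(g) = -30
N = -40499/30 (N = 40499/(-30) = 40499*(-1/30) = -40499/30 ≈ -1350.0)
N - ((62*(-14) - 19) + b(-38, 35)) = -40499/30 - ((62*(-14) - 19) + (-38 - 1*35)) = -40499/30 - ((-868 - 19) + (-38 - 35)) = -40499/30 - (-887 - 73) = -40499/30 - 1*(-960) = -40499/30 + 960 = -11699/30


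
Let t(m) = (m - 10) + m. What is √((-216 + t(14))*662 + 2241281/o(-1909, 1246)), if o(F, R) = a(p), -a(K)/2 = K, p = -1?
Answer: √3958258/2 ≈ 994.77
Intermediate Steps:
a(K) = -2*K
o(F, R) = 2 (o(F, R) = -2*(-1) = 2)
t(m) = -10 + 2*m (t(m) = (-10 + m) + m = -10 + 2*m)
√((-216 + t(14))*662 + 2241281/o(-1909, 1246)) = √((-216 + (-10 + 2*14))*662 + 2241281/2) = √((-216 + (-10 + 28))*662 + 2241281*(½)) = √((-216 + 18)*662 + 2241281/2) = √(-198*662 + 2241281/2) = √(-131076 + 2241281/2) = √(1979129/2) = √3958258/2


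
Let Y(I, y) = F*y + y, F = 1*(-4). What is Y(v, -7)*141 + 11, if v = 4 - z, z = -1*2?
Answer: 2972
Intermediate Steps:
z = -2
v = 6 (v = 4 - 1*(-2) = 4 + 2 = 6)
F = -4
Y(I, y) = -3*y (Y(I, y) = -4*y + y = -3*y)
Y(v, -7)*141 + 11 = -3*(-7)*141 + 11 = 21*141 + 11 = 2961 + 11 = 2972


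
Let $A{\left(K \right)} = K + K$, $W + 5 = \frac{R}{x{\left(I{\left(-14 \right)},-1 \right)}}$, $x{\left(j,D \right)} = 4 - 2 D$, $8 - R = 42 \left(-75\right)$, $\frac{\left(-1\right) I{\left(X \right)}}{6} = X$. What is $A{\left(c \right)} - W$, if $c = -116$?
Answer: $- \frac{2260}{3} \approx -753.33$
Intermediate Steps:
$I{\left(X \right)} = - 6 X$
$R = 3158$ ($R = 8 - 42 \left(-75\right) = 8 - -3150 = 8 + 3150 = 3158$)
$W = \frac{1564}{3}$ ($W = -5 + \frac{3158}{4 - -2} = -5 + \frac{3158}{4 + 2} = -5 + \frac{3158}{6} = -5 + 3158 \cdot \frac{1}{6} = -5 + \frac{1579}{3} = \frac{1564}{3} \approx 521.33$)
$A{\left(K \right)} = 2 K$
$A{\left(c \right)} - W = 2 \left(-116\right) - \frac{1564}{3} = -232 - \frac{1564}{3} = - \frac{2260}{3}$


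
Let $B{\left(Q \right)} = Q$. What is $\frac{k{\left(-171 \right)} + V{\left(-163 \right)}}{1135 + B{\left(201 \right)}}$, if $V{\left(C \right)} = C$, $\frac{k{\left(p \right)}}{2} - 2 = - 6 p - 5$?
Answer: $\frac{1883}{1336} \approx 1.4094$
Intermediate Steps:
$k{\left(p \right)} = -6 - 12 p$ ($k{\left(p \right)} = 4 + 2 \left(- 6 p - 5\right) = 4 + 2 \left(-5 - 6 p\right) = 4 - \left(10 + 12 p\right) = -6 - 12 p$)
$\frac{k{\left(-171 \right)} + V{\left(-163 \right)}}{1135 + B{\left(201 \right)}} = \frac{\left(-6 - -2052\right) - 163}{1135 + 201} = \frac{\left(-6 + 2052\right) - 163}{1336} = \left(2046 - 163\right) \frac{1}{1336} = 1883 \cdot \frac{1}{1336} = \frac{1883}{1336}$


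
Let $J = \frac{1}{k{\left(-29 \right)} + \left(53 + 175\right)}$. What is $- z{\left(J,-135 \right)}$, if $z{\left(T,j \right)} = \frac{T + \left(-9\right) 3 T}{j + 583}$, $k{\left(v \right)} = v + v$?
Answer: $\frac{13}{38080} \approx 0.00034139$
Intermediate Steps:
$k{\left(v \right)} = 2 v$
$J = \frac{1}{170}$ ($J = \frac{1}{2 \left(-29\right) + \left(53 + 175\right)} = \frac{1}{-58 + 228} = \frac{1}{170} \approx 0.0058824$)
$z{\left(T,j \right)} = - \frac{26 T}{583 + j}$ ($z{\left(T,j \right)} = \frac{T - 27 T}{583 + j} = \frac{\left(-26\right) T}{583 + j} = - \frac{26 T}{583 + j}$)
$- z{\left(J,-135 \right)} = - \frac{-26}{170 \left(583 - 135\right)} = - \frac{-26}{170 \cdot 448} = \left(-1\right) \left(- \frac{13}{38080}\right) = \frac{13}{38080}$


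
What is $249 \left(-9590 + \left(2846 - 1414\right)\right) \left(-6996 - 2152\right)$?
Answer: $18582716616$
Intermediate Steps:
$249 \left(-9590 + \left(2846 - 1414\right)\right) \left(-6996 - 2152\right) = 249 \left(-9590 + 1432\right) \left(-9148\right) = 249 \left(\left(-8158\right) \left(-9148\right)\right) = 249 \cdot 74629384 = 18582716616$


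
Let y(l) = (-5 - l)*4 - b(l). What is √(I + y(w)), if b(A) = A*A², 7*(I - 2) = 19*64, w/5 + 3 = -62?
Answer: 3*√186905495/7 ≈ 5859.1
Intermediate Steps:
w = -325 (w = -15 + 5*(-62) = -15 - 310 = -325)
I = 1230/7 (I = 2 + (19*64)/7 = 2 + (⅐)*1216 = 2 + 1216/7 = 1230/7 ≈ 175.71)
b(A) = A³
y(l) = -20 - l³ - 4*l (y(l) = (-5 - l)*4 - l³ = (-20 - 4*l) - l³ = -20 - l³ - 4*l)
√(I + y(w)) = √(1230/7 + (-20 - 1*(-325)³ - 4*(-325))) = √(1230/7 + (-20 - 1*(-34328125) + 1300)) = √(1230/7 + (-20 + 34328125 + 1300)) = √(1230/7 + 34329405) = √(240307065/7) = 3*√186905495/7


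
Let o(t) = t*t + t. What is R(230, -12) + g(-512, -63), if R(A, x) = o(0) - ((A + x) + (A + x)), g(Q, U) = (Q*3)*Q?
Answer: 785996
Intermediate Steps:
g(Q, U) = 3*Q**2 (g(Q, U) = (3*Q)*Q = 3*Q**2)
o(t) = t + t**2 (o(t) = t**2 + t = t + t**2)
R(A, x) = -2*A - 2*x (R(A, x) = 0*(1 + 0) - ((A + x) + (A + x)) = 0*1 - (2*A + 2*x) = 0 + (-2*A - 2*x) = -2*A - 2*x)
R(230, -12) + g(-512, -63) = (-2*230 - 2*(-12)) + 3*(-512)**2 = (-460 + 24) + 3*262144 = -436 + 786432 = 785996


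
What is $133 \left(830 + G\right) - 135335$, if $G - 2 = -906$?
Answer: $-145177$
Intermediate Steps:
$G = -904$ ($G = 2 - 906 = -904$)
$133 \left(830 + G\right) - 135335 = 133 \left(830 - 904\right) - 135335 = 133 \left(-74\right) - 135335 = -9842 - 135335 = -145177$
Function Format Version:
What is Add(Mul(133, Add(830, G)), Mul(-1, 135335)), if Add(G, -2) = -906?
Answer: -145177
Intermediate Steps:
G = -904 (G = Add(2, -906) = -904)
Add(Mul(133, Add(830, G)), Mul(-1, 135335)) = Add(Mul(133, Add(830, -904)), Mul(-1, 135335)) = Add(Mul(133, -74), -135335) = Add(-9842, -135335) = -145177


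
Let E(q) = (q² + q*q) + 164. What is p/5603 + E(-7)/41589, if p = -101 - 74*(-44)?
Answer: 132681281/233023167 ≈ 0.56939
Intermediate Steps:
p = 3155 (p = -101 + 3256 = 3155)
E(q) = 164 + 2*q² (E(q) = (q² + q²) + 164 = 2*q² + 164 = 164 + 2*q²)
p/5603 + E(-7)/41589 = 3155/5603 + (164 + 2*(-7)²)/41589 = 3155*(1/5603) + (164 + 2*49)*(1/41589) = 3155/5603 + (164 + 98)*(1/41589) = 3155/5603 + 262*(1/41589) = 3155/5603 + 262/41589 = 132681281/233023167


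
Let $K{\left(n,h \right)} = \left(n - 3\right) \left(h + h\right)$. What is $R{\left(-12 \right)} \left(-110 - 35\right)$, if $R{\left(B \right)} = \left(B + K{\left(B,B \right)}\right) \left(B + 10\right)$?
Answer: $100920$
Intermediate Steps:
$K{\left(n,h \right)} = 2 h \left(-3 + n\right)$ ($K{\left(n,h \right)} = \left(-3 + n\right) 2 h = 2 h \left(-3 + n\right)$)
$R{\left(B \right)} = \left(10 + B\right) \left(B + 2 B \left(-3 + B\right)\right)$ ($R{\left(B \right)} = \left(B + 2 B \left(-3 + B\right)\right) \left(B + 10\right) = \left(B + 2 B \left(-3 + B\right)\right) \left(10 + B\right) = \left(10 + B\right) \left(B + 2 B \left(-3 + B\right)\right)$)
$R{\left(-12 \right)} \left(-110 - 35\right) = - 12 \left(-50 + 2 \left(-12\right)^{2} + 15 \left(-12\right)\right) \left(-110 - 35\right) = - 12 \left(-50 + 2 \cdot 144 - 180\right) \left(-145\right) = - 12 \left(-50 + 288 - 180\right) \left(-145\right) = \left(-12\right) 58 \left(-145\right) = \left(-696\right) \left(-145\right) = 100920$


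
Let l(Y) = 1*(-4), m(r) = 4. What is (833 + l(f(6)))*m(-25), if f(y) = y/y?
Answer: 3316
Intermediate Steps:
f(y) = 1
l(Y) = -4
(833 + l(f(6)))*m(-25) = (833 - 4)*4 = 829*4 = 3316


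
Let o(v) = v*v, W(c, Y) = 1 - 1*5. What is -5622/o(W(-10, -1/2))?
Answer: -2811/8 ≈ -351.38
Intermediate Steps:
W(c, Y) = -4 (W(c, Y) = 1 - 5 = -4)
o(v) = v**2
-5622/o(W(-10, -1/2)) = -5622/((-4)**2) = -5622/16 = -5622*1/16 = -2811/8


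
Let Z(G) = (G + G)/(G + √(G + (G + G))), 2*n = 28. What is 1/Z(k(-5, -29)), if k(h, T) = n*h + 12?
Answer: ½ - I*√174/116 ≈ 0.5 - 0.11371*I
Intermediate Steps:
n = 14 (n = (½)*28 = 14)
k(h, T) = 12 + 14*h (k(h, T) = 14*h + 12 = 12 + 14*h)
Z(G) = 2*G/(G + √3*√G) (Z(G) = (2*G)/(G + √(G + 2*G)) = (2*G)/(G + √(3*G)) = (2*G)/(G + √3*√G) = 2*G/(G + √3*√G))
1/Z(k(-5, -29)) = 1/(2*(12 + 14*(-5))/((12 + 14*(-5)) + √3*√(12 + 14*(-5)))) = 1/(2*(12 - 70)/((12 - 70) + √3*√(12 - 70))) = 1/(2*(-58)/(-58 + √3*√(-58))) = 1/(2*(-58)/(-58 + √3*(I*√58))) = 1/(2*(-58)/(-58 + I*√174)) = 1/(-116/(-58 + I*√174)) = ½ - I*√174/116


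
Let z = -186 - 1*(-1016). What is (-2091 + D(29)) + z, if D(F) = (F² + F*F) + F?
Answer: 450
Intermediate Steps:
z = 830 (z = -186 + 1016 = 830)
D(F) = F + 2*F² (D(F) = (F² + F²) + F = 2*F² + F = F + 2*F²)
(-2091 + D(29)) + z = (-2091 + 29*(1 + 2*29)) + 830 = (-2091 + 29*(1 + 58)) + 830 = (-2091 + 29*59) + 830 = (-2091 + 1711) + 830 = -380 + 830 = 450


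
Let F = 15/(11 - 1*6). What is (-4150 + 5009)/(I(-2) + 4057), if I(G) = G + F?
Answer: 859/4058 ≈ 0.21168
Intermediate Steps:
F = 3 (F = 15/(11 - 6) = 15/5 = 15*(⅕) = 3)
I(G) = 3 + G (I(G) = G + 3 = 3 + G)
(-4150 + 5009)/(I(-2) + 4057) = (-4150 + 5009)/((3 - 2) + 4057) = 859/(1 + 4057) = 859/4058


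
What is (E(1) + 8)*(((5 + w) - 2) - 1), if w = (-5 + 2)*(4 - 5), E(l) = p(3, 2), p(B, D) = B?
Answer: 55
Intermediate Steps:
E(l) = 3
w = 3 (w = -3*(-1) = 3)
(E(1) + 8)*(((5 + w) - 2) - 1) = (3 + 8)*(((5 + 3) - 2) - 1) = 11*((8 - 2) - 1) = 11*(6 - 1) = 11*5 = 55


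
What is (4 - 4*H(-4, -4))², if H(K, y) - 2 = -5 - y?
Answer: 0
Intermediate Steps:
H(K, y) = -3 - y (H(K, y) = 2 + (-5 - y) = -3 - y)
(4 - 4*H(-4, -4))² = (4 - 4*(-3 - 1*(-4)))² = (4 - 4*(-3 + 4))² = (4 - 4*1)² = (4 - 4)² = 0² = 0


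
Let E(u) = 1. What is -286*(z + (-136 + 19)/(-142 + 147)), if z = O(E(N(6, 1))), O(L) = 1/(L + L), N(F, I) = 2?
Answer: 32747/5 ≈ 6549.4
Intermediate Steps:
O(L) = 1/(2*L)
z = ½ (z = (½)/1 = (½)*1 = ½ ≈ 0.50000)
-286*(z + (-136 + 19)/(-142 + 147)) = -286*(½ + (-136 + 19)/(-142 + 147)) = -286*(½ - 117/5) = -286*(-229/10) = 32747/5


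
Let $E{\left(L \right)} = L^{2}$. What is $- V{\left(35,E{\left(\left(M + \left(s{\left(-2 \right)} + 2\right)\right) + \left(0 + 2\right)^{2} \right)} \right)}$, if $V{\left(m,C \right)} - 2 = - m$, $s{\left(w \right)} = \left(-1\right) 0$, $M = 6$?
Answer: $33$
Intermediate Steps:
$s{\left(w \right)} = 0$
$V{\left(m,C \right)} = 2 - m$
$- V{\left(35,E{\left(\left(M + \left(s{\left(-2 \right)} + 2\right)\right) + \left(0 + 2\right)^{2} \right)} \right)} = - (2 - 35) = \left(-1\right) \left(-33\right) = 33$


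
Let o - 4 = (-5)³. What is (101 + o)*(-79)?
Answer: 1580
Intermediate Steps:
o = -121 (o = 4 + (-5)³ = 4 - 125 = -121)
(101 + o)*(-79) = (101 - 121)*(-79) = -20*(-79) = 1580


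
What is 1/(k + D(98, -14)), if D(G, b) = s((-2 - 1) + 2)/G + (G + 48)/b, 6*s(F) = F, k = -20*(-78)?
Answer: 588/911147 ≈ 0.00064534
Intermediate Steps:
k = 1560
s(F) = F/6
D(G, b) = -1/(6*G) + (48 + G)/b (D(G, b) = (((-2 - 1) + 2)/6)/G + (G + 48)/b = ((-3 + 2)/6)/G + (48 + G)/b = ((⅙)*(-1))/G + (48 + G)/b = -1/(6*G) + (48 + G)/b)
1/(k + D(98, -14)) = 1/(1560 + (-⅙*(-14) + 98*(48 + 98))/(98*(-14))) = 1/(1560 + (1/98)*(-1/14)*(7/3 + 98*146)) = 1/(1560 + (1/98)*(-1/14)*(7/3 + 14308)) = 1/(1560 + (1/98)*(-1/14)*(42931/3)) = 1/(1560 - 6133/588) = 1/(911147/588) = 588/911147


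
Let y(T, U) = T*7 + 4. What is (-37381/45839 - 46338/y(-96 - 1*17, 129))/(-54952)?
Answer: -2094668735/1982409500936 ≈ -0.0010566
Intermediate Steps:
y(T, U) = 4 + 7*T (y(T, U) = 7*T + 4 = 4 + 7*T)
(-37381/45839 - 46338/y(-96 - 1*17, 129))/(-54952) = (-37381/45839 - 46338/(4 + 7*(-96 - 1*17)))/(-54952) = (-37381*1/45839 - 46338/(4 + 7*(-96 - 17)))*(-1/54952) = (-37381/45839 - 46338/(4 + 7*(-113)))*(-1/54952) = (-37381/45839 - 46338/(4 - 791))*(-1/54952) = (-37381/45839 - 46338/(-787))*(-1/54952) = (-37381/45839 - 46338*(-1/787))*(-1/54952) = (-37381/45839 + 46338/787)*(-1/54952) = (2094668735/36075293)*(-1/54952) = -2094668735/1982409500936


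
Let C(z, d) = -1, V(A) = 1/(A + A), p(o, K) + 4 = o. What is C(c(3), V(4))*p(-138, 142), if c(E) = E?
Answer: 142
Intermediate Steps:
p(o, K) = -4 + o
V(A) = 1/(2*A)
C(c(3), V(4))*p(-138, 142) = -(-4 - 138) = -1*(-142) = 142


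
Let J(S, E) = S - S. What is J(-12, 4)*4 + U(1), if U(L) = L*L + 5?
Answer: 6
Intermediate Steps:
U(L) = 5 + L² (U(L) = L² + 5 = 5 + L²)
J(S, E) = 0
J(-12, 4)*4 + U(1) = 0*4 + (5 + 1²) = 0 + (5 + 1) = 0 + 6 = 6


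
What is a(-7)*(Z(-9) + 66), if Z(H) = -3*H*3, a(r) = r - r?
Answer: 0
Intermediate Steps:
a(r) = 0
Z(H) = -9*H
a(-7)*(Z(-9) + 66) = 0*(-9*(-9) + 66) = 0*(81 + 66) = 0*147 = 0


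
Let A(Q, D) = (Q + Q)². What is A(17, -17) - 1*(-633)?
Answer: 1789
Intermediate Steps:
A(Q, D) = 4*Q² (A(Q, D) = (2*Q)² = 4*Q²)
A(17, -17) - 1*(-633) = 4*17² - 1*(-633) = 4*289 + 633 = 1156 + 633 = 1789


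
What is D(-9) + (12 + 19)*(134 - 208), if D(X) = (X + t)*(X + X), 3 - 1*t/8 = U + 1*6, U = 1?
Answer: -1556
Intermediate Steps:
t = -32 (t = 24 - 8*(1 + 1*6) = 24 - 8*(1 + 6) = 24 - 8*7 = 24 - 56 = -32)
D(X) = 2*X*(-32 + X) (D(X) = (X - 32)*(X + X) = (-32 + X)*(2*X) = 2*X*(-32 + X))
D(-9) + (12 + 19)*(134 - 208) = 2*(-9)*(-32 - 9) + (12 + 19)*(134 - 208) = 2*(-9)*(-41) + 31*(-74) = 738 - 2294 = -1556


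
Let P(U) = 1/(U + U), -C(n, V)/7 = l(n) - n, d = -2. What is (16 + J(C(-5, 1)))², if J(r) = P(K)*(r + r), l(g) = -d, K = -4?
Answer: 12769/16 ≈ 798.06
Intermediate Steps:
l(g) = 2 (l(g) = -1*(-2) = 2)
C(n, V) = -14 + 7*n (C(n, V) = -7*(2 - n) = -14 + 7*n)
P(U) = 1/(2*U)
J(r) = -r/4 (J(r) = ((½)/(-4))*(r + r) = ((½)*(-¼))*(2*r) = -r/4)
(16 + J(C(-5, 1)))² = (16 - (-14 + 7*(-5))/4)² = (16 - (-14 - 35)/4)² = (16 - ¼*(-49))² = (16 + 49/4)² = (113/4)² = 12769/16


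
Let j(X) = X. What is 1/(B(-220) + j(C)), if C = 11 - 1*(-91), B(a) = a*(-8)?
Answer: 1/1862 ≈ 0.00053706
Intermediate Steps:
B(a) = -8*a
C = 102 (C = 11 + 91 = 102)
1/(B(-220) + j(C)) = 1/(-8*(-220) + 102) = 1/(1760 + 102) = 1/1862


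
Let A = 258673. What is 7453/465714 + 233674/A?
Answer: 110753143105/120467637522 ≈ 0.91936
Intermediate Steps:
7453/465714 + 233674/A = 7453/465714 + 233674/258673 = 110753143105/120467637522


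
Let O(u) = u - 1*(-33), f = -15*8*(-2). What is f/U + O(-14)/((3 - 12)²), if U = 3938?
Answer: 47131/159489 ≈ 0.29551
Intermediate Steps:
f = 240 (f = -120*(-2) = 240)
O(u) = 33 + u (O(u) = u + 33 = 33 + u)
f/U + O(-14)/((3 - 12)²) = 240/3938 + (33 - 14)/((3 - 12)²) = 240*(1/3938) + 19/((-9)²) = 120/1969 + 19/81 = 47131/159489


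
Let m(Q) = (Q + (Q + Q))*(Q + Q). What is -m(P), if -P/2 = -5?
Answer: -600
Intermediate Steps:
P = 10 (P = -2*(-5) = 10)
m(Q) = 6*Q**2 (m(Q) = (Q + 2*Q)*(2*Q) = (3*Q)*(2*Q) = 6*Q**2)
-m(P) = -6*10**2 = -6*100 = -1*600 = -600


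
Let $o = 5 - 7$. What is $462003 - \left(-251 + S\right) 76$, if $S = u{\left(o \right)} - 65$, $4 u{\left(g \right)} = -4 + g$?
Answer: $486133$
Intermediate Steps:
$o = -2$ ($o = 5 - 7 = -2$)
$u{\left(g \right)} = -1 + \frac{g}{4}$ ($u{\left(g \right)} = \frac{-4 + g}{4} = -1 + \frac{g}{4}$)
$S = - \frac{133}{2}$ ($S = \left(-1 + \frac{1}{4} \left(-2\right)\right) - 65 = \left(-1 - \frac{1}{2}\right) - 65 = - \frac{3}{2} - 65 = - \frac{133}{2} \approx -66.5$)
$462003 - \left(-251 + S\right) 76 = 462003 - \left(-251 - \frac{133}{2}\right) 76 = 462003 - \left(- \frac{635}{2}\right) 76 = 462003 - -24130 = 462003 + 24130 = 486133$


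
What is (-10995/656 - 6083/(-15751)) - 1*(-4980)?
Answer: 51287435083/10332656 ≈ 4963.6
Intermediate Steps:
(-10995/656 - 6083/(-15751)) - 1*(-4980) = (-10995*1/656 - 6083*(-1/15751)) + 4980 = (-10995/656 + 6083/15751) + 4980 = -169191797/10332656 + 4980 = 51287435083/10332656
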